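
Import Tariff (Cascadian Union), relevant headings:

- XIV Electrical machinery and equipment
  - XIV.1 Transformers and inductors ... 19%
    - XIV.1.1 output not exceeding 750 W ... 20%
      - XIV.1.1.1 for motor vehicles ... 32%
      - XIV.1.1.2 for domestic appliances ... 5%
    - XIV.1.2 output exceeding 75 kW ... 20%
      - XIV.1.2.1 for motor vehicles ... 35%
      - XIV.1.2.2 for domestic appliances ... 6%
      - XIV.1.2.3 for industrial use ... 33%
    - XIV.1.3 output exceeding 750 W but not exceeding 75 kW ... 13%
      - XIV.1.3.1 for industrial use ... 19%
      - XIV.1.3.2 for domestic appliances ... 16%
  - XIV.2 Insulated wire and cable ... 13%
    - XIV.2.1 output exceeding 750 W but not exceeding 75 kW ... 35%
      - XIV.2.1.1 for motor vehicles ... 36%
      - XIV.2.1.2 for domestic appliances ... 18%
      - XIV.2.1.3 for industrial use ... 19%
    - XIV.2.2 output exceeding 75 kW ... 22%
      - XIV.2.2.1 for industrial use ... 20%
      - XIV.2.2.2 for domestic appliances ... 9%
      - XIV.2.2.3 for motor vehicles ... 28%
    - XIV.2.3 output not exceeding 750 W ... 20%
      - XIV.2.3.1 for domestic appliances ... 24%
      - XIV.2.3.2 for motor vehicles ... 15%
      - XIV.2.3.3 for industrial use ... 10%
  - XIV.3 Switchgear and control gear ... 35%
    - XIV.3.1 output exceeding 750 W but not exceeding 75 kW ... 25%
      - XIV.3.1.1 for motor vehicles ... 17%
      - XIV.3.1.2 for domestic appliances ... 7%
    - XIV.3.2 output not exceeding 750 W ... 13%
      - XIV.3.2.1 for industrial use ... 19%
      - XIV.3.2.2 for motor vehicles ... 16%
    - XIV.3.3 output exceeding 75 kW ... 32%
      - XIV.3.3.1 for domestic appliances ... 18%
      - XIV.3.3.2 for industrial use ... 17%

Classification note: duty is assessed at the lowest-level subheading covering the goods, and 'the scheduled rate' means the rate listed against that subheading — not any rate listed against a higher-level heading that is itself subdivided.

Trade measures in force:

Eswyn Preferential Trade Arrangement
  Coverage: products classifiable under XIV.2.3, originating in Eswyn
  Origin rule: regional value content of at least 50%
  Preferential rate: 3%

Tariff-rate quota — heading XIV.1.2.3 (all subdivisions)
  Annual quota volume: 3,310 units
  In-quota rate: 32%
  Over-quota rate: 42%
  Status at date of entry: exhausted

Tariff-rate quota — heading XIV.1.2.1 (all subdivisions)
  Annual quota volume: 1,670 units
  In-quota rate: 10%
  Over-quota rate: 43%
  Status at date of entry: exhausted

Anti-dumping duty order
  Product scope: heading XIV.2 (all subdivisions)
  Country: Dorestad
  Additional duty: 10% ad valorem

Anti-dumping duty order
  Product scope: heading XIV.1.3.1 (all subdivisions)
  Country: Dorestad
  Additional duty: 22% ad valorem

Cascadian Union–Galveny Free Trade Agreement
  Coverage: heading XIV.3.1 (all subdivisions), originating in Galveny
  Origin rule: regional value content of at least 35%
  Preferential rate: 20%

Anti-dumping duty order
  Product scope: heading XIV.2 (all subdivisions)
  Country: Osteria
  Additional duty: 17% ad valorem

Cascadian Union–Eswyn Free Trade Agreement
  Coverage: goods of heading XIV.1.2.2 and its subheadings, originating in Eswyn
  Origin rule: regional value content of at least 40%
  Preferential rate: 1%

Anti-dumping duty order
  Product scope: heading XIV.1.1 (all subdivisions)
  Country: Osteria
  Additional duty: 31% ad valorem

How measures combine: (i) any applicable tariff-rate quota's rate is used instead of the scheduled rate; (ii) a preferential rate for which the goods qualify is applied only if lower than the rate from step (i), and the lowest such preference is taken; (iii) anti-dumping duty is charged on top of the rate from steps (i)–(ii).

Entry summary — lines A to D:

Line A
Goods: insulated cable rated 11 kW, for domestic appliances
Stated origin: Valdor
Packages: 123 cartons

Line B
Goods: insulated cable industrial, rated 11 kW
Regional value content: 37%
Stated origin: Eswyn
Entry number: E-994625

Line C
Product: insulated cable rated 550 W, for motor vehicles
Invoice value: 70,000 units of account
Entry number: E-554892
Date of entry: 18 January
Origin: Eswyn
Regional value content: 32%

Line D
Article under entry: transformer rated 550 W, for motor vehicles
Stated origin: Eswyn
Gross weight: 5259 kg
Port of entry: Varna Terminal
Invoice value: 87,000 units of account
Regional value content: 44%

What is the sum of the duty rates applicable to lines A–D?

Line A: insulated cable → XIV.2; rated 11 kW → XIV.2.1; for domestic appliances → XIV.2.1.2. Scheduled 18%. No special measure applies. → 18%.
Line B: insulated cable → XIV.2; rated 11 kW → XIV.2.1; industrial → XIV.2.1.3. Scheduled 19%. Eswyn agreement on XIV.2.3: XIV.2.1.3 not covered; Eswyn agreement on XIV.1.2.2: XIV.2.1.3 not covered. → 19%.
Line C: insulated cable → XIV.2; rated 550 W → XIV.2.3; for motor vehicles → XIV.2.3.2. Scheduled 15%. Eswyn agreement on XIV.2.3: RVC < 50%; Eswyn agreement on XIV.1.2.2: XIV.2.3.2 not covered. → 15%.
Line D: transformer → XIV.1; rated 550 W → XIV.1.1; for motor vehicles → XIV.1.1.1. Scheduled 32%. Eswyn agreement on XIV.2.3: XIV.1.1.1 not covered; Eswyn agreement on XIV.1.2.2: XIV.1.1.1 not covered. → 32%.
Sum: 18% + 19% + 15% + 32% = 84%.

84%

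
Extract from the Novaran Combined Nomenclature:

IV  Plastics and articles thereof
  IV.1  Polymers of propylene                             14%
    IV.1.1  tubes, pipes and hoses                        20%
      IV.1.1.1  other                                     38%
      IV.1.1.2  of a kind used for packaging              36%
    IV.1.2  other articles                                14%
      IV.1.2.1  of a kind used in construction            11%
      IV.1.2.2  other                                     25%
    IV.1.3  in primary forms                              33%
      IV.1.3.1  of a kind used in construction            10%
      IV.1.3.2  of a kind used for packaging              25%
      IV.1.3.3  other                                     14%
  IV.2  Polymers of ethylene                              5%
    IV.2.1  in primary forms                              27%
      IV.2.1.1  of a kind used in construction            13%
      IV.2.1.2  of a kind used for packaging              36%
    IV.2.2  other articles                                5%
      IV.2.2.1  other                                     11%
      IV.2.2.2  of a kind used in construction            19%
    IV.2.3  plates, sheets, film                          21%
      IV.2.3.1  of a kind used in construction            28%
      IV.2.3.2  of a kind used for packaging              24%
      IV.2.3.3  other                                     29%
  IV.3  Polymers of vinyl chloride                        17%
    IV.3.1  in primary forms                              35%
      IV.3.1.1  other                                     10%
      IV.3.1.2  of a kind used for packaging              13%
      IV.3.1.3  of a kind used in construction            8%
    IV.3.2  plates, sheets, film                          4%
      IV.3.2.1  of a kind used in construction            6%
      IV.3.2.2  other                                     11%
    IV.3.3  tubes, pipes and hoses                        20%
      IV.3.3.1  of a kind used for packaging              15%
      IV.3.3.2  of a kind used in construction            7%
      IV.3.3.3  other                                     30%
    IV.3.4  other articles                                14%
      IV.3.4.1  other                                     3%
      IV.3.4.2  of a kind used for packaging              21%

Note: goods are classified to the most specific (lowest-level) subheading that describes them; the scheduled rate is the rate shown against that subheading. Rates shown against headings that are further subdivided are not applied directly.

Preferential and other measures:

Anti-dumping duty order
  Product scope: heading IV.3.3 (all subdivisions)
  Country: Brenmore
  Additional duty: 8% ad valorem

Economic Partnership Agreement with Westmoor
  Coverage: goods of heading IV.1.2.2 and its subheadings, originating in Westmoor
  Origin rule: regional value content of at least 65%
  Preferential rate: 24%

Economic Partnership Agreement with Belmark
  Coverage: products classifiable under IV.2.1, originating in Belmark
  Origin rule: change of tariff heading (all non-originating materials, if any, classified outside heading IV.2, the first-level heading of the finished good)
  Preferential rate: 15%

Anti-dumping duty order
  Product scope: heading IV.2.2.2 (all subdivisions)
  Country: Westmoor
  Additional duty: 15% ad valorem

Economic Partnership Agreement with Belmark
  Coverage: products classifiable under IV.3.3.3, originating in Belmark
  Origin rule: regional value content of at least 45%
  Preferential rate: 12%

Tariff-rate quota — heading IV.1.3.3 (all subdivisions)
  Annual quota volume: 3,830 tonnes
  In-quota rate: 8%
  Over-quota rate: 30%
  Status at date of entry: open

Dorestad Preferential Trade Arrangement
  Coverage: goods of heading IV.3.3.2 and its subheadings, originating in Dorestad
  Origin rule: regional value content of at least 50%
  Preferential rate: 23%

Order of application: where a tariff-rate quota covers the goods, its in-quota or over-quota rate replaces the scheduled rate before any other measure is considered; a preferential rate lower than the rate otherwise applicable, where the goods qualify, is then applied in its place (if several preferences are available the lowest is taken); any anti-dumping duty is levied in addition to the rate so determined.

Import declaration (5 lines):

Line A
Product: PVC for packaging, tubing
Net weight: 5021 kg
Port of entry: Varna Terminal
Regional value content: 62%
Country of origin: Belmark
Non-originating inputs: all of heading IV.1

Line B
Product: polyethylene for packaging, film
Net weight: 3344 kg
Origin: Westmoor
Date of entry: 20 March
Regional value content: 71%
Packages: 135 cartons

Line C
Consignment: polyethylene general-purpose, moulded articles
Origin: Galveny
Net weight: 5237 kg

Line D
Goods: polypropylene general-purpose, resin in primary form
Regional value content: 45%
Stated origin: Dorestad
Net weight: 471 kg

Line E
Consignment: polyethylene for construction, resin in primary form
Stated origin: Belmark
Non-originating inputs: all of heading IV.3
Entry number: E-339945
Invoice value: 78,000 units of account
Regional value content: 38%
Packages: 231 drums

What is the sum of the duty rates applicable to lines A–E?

71%

Line A: PVC → IV.3; tubing → IV.3.3; for packaging → IV.3.3.1. Scheduled 15%. Belmark agreement on IV.2.1: IV.3.3.1 not covered; Belmark agreement on IV.3.3.3: IV.3.3.1 not covered. → 15%.
Line B: polyethylene → IV.2; film → IV.2.3; for packaging → IV.2.3.2. Scheduled 24%. Westmoor agreement on IV.1.2.2: IV.2.3.2 not covered. → 24%.
Line C: polyethylene → IV.2; moulded articles → IV.2.2; general-purpose → IV.2.2.1. Scheduled 11%. No special measure applies. → 11%.
Line D: polypropylene → IV.1; resin in primary form → IV.1.3; general-purpose → IV.1.3.3. Scheduled 14%. quota on IV.1.3.3 open → in-quota 8%; Dorestad agreement on IV.3.3.2: IV.1.3.3 not covered. → 8%.
Line E: polyethylene → IV.2; resin in primary form → IV.2.1; for construction → IV.2.1.1. Scheduled 13%. Belmark agreement on IV.2.1: CTH met → 15% available; Belmark agreement on IV.3.3.3: IV.2.1.1 not covered; preference 15% not lower than 13% → no reduction. → 13%.
Sum: 15% + 24% + 11% + 8% + 13% = 71%.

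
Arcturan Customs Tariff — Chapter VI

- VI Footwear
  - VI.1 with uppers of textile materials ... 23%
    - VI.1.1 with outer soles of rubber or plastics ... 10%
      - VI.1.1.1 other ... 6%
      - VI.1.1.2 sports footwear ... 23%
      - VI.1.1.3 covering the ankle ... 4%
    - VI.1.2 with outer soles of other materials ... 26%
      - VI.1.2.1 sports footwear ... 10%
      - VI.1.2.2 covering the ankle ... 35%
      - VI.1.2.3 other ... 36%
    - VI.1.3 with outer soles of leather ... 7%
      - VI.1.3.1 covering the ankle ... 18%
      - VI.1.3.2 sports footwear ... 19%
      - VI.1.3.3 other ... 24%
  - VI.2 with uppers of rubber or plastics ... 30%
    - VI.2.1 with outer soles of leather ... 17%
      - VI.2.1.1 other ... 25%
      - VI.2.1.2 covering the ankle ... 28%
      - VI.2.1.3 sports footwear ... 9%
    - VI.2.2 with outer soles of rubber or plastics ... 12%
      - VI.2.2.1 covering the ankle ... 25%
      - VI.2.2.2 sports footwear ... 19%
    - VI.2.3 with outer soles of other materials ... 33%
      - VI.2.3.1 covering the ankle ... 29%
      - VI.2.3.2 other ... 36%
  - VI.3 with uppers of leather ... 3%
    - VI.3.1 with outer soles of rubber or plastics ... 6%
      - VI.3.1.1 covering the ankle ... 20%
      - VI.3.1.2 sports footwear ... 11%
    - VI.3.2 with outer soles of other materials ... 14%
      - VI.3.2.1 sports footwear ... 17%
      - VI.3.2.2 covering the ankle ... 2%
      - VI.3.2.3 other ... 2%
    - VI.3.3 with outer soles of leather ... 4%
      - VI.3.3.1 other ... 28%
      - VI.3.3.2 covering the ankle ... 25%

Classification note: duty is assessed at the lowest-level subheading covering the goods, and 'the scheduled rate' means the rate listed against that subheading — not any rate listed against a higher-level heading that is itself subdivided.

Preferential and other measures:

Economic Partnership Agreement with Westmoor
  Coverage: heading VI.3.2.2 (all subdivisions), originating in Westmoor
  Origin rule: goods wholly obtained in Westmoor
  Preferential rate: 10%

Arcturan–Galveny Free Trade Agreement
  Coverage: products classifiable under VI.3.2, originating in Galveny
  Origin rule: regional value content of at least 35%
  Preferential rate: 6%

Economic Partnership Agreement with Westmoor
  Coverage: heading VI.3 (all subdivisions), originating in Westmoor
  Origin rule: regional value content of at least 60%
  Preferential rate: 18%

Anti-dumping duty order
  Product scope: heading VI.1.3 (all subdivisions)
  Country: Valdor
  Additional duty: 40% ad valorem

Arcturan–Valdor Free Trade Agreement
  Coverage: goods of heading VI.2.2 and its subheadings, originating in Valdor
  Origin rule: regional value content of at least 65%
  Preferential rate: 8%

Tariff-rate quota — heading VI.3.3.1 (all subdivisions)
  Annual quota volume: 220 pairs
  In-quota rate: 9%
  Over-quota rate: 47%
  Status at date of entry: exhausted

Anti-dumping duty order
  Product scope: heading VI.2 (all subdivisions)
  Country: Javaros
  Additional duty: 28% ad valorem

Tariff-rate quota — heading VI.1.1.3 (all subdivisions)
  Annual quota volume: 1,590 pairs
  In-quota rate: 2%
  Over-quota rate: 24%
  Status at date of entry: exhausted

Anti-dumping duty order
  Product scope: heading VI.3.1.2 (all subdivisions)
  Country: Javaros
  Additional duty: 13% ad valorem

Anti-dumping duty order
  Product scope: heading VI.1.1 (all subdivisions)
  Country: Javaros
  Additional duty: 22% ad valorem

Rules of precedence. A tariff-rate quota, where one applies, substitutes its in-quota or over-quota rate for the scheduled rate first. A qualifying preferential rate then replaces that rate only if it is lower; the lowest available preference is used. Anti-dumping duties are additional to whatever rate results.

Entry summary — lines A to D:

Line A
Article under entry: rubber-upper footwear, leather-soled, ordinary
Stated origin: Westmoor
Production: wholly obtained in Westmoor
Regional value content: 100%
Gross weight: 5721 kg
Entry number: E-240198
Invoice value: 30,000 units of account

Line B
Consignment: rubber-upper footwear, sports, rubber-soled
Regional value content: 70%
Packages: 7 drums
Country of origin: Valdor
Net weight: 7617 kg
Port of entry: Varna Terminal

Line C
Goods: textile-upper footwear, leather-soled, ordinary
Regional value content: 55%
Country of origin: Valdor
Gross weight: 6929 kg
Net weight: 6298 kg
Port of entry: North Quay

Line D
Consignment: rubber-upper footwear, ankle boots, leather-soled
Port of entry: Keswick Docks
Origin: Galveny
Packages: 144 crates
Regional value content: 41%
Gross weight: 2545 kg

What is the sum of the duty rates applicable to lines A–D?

125%

Line A: rubber-upper → VI.2; leather-soled → VI.2.1; ordinary → VI.2.1.1. Scheduled 25%. Westmoor agreement on VI.3.2.2: VI.2.1.1 not covered; Westmoor agreement on VI.3: VI.2.1.1 not covered. → 25%.
Line B: rubber-upper → VI.2; rubber-soled → VI.2.2; sports → VI.2.2.2. Scheduled 19%. Valdor agreement on VI.2.2: RVC ≥ 65% → 8% available; preferential 8%. → 8%.
Line C: textile-upper → VI.1; leather-soled → VI.1.3; ordinary → VI.1.3.3. Scheduled 24%. Valdor agreement on VI.2.2: VI.1.3.3 not covered; anti-dumping (Valdor, VI.1.3): +40%; total 24% + 40% = 64%. → 64%.
Line D: rubber-upper → VI.2; leather-soled → VI.2.1; ankle boots → VI.2.1.2. Scheduled 28%. Galveny agreement on VI.3.2: VI.2.1.2 not covered. → 28%.
Sum: 25% + 8% + 64% + 28% = 125%.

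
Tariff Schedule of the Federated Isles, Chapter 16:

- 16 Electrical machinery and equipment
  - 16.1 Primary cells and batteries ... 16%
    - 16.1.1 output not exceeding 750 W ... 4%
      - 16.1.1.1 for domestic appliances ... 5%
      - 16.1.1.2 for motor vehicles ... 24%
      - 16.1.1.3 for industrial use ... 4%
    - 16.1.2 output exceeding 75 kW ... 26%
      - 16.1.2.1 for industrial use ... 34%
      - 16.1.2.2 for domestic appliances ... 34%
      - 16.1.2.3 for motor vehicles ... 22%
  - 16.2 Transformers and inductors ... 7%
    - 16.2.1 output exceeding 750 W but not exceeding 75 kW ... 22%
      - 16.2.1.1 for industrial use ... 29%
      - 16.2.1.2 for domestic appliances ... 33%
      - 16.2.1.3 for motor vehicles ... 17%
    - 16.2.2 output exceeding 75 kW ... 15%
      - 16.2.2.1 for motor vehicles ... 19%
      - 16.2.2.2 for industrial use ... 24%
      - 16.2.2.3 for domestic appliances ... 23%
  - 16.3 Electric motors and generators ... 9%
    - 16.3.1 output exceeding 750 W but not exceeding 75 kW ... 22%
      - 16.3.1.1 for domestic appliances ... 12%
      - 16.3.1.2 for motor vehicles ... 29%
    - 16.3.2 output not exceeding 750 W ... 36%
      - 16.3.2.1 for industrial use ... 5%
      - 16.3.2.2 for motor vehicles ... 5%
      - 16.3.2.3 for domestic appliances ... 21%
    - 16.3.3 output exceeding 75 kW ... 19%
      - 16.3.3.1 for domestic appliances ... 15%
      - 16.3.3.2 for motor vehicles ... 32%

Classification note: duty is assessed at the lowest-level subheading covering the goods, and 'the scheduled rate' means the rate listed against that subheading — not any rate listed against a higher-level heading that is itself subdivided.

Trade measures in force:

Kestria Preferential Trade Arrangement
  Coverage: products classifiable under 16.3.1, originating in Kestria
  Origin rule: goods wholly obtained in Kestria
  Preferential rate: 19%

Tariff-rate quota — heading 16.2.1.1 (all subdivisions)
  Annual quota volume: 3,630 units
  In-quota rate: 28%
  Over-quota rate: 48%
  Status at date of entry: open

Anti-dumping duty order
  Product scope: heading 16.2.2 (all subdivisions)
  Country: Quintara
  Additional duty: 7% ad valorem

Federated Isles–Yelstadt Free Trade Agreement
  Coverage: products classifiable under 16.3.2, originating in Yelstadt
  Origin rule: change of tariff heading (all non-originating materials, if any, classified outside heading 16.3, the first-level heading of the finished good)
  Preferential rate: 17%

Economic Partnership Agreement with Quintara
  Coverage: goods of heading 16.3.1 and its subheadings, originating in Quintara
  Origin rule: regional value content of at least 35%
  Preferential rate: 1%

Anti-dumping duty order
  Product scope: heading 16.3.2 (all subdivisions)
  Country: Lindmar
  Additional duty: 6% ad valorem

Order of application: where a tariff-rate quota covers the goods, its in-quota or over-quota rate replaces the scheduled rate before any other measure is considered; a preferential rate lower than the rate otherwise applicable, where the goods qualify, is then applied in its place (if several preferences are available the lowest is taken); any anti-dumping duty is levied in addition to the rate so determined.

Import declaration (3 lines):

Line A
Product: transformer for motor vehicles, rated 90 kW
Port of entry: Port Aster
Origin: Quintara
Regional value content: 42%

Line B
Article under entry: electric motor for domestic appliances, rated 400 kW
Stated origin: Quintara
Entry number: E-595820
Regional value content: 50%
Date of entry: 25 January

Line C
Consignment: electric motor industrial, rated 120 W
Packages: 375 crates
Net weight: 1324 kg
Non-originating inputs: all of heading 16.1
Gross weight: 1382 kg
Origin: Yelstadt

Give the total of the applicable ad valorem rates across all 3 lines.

Line A: transformer → 16.2; rated 90 kW → 16.2.2; for motor vehicles → 16.2.2.1. Scheduled 19%. Quintara agreement on 16.3.1: 16.2.2.1 not covered; anti-dumping (Quintara, 16.2.2): +7%; total 19% + 7% = 26%. → 26%.
Line B: electric motor → 16.3; rated 400 kW → 16.3.3; for domestic appliances → 16.3.3.1. Scheduled 15%. Quintara agreement on 16.3.1: 16.3.3.1 not covered. → 15%.
Line C: electric motor → 16.3; rated 120 W → 16.3.2; industrial → 16.3.2.1. Scheduled 5%. Yelstadt agreement on 16.3.2: CTH met → 17% available; preference 17% not lower than 5% → no reduction. → 5%.
Sum: 26% + 15% + 5% = 46%.

46%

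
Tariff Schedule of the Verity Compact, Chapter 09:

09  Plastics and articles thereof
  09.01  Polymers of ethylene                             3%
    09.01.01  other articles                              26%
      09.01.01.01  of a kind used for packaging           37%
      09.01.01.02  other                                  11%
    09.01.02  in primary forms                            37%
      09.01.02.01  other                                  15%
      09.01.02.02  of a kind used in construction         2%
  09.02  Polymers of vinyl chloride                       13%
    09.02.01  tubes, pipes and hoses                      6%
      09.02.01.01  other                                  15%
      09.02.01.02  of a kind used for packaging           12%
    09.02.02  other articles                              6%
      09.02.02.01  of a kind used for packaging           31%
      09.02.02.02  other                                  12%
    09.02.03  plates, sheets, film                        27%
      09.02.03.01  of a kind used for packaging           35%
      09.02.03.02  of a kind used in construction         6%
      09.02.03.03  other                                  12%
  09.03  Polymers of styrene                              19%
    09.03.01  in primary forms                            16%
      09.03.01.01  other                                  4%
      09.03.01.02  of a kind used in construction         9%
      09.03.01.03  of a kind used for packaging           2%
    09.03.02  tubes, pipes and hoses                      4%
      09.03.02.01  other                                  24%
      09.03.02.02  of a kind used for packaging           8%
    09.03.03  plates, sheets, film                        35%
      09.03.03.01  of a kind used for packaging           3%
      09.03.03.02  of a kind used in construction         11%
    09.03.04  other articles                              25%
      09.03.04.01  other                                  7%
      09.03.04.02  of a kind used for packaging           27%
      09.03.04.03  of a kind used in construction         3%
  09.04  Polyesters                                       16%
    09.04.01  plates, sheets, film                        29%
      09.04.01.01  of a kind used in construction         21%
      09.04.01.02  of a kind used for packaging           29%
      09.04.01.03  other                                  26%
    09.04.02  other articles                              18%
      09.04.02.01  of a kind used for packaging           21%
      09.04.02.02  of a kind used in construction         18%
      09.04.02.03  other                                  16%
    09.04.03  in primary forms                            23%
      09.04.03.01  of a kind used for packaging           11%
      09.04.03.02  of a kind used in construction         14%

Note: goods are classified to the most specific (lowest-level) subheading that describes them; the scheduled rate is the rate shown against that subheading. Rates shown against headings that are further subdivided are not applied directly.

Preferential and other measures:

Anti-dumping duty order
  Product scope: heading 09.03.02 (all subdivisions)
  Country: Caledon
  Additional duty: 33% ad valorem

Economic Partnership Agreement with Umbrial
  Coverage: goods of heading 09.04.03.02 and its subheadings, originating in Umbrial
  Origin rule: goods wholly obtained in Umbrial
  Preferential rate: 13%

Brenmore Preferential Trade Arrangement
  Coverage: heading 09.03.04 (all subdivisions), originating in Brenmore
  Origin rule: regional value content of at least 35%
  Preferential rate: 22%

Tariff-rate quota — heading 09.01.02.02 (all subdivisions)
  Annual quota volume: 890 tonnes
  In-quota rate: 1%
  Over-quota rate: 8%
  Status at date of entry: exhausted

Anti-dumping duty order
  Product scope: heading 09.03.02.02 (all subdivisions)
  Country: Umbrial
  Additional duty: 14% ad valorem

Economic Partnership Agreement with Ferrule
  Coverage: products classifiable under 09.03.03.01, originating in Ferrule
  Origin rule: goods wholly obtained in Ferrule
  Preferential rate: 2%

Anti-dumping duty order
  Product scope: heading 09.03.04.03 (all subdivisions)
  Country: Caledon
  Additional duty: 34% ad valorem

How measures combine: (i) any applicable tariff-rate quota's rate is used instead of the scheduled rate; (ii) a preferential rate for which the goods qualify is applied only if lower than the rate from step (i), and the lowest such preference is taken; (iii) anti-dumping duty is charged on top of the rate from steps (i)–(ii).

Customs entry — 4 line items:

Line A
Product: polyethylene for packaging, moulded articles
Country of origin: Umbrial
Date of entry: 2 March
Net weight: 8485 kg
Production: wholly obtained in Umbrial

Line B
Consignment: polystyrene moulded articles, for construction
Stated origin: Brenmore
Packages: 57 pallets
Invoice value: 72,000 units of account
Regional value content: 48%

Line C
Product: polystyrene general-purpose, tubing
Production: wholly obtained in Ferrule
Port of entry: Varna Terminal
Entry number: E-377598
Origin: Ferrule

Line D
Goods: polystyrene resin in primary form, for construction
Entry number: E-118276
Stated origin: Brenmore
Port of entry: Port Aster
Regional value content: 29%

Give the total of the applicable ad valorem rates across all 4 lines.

Line A: polyethylene → 09.01; moulded articles → 09.01.01; for packaging → 09.01.01.01. Scheduled 37%. Umbrial agreement on 09.04.03.02: 09.01.01.01 not covered. → 37%.
Line B: polystyrene → 09.03; moulded articles → 09.03.04; for construction → 09.03.04.03. Scheduled 3%. Brenmore agreement on 09.03.04: RVC ≥ 35% → 22% available; preference 22% not lower than 3% → no reduction. → 3%.
Line C: polystyrene → 09.03; tubing → 09.03.02; general-purpose → 09.03.02.01. Scheduled 24%. Ferrule agreement on 09.03.03.01: 09.03.02.01 not covered. → 24%.
Line D: polystyrene → 09.03; resin in primary form → 09.03.01; for construction → 09.03.01.02. Scheduled 9%. Brenmore agreement on 09.03.04: 09.03.01.02 not covered. → 9%.
Sum: 37% + 3% + 24% + 9% = 73%.

73%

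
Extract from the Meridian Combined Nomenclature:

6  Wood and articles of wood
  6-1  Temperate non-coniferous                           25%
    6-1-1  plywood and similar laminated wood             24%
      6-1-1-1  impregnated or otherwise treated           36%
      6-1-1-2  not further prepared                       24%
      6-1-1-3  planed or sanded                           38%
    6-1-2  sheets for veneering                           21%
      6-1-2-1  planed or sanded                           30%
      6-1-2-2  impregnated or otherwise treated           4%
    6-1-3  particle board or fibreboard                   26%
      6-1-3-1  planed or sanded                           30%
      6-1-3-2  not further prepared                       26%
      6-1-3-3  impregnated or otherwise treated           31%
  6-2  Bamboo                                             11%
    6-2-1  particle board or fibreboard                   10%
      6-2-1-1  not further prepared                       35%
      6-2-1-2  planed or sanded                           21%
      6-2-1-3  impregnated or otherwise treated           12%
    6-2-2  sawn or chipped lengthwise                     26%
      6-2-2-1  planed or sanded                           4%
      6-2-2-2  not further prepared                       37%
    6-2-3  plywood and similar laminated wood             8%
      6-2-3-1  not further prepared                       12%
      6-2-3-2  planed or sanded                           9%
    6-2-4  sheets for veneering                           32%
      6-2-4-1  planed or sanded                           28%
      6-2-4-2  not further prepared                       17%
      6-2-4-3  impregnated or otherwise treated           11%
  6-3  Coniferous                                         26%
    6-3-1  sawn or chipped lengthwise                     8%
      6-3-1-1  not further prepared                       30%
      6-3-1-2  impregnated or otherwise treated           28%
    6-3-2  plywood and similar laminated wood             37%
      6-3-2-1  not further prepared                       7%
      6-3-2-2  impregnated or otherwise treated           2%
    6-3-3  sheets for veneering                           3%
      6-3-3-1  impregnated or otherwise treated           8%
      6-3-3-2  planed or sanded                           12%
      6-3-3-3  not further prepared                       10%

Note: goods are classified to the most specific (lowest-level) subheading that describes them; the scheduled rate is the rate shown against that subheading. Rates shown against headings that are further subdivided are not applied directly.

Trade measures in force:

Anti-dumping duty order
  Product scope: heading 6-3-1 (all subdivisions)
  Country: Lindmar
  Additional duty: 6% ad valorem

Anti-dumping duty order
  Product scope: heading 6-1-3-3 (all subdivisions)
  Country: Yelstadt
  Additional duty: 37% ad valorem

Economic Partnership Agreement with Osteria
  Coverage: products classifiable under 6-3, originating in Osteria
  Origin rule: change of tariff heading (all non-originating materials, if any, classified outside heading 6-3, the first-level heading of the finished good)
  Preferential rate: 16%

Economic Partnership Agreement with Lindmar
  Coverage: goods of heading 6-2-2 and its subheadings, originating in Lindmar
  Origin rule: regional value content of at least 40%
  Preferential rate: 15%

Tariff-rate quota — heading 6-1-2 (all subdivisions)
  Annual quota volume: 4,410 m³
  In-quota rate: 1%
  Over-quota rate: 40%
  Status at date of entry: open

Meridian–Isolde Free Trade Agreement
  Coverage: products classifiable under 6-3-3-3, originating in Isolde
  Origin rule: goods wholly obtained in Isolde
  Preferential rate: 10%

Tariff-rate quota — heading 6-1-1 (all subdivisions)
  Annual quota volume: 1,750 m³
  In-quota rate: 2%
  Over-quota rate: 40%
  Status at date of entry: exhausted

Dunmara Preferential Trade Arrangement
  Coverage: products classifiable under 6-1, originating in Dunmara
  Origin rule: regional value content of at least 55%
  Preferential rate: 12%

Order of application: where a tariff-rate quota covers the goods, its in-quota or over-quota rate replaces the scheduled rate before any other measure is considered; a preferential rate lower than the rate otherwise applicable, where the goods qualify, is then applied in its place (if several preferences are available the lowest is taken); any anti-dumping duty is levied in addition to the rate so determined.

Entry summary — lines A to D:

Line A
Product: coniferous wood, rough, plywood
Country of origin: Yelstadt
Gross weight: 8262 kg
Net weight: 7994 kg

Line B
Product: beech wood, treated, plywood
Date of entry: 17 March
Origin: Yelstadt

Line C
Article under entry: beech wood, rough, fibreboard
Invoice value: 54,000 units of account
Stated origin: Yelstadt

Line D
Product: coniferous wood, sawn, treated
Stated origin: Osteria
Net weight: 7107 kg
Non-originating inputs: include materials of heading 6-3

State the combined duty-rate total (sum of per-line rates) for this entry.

Line A: coniferous → 6-3; plywood → 6-3-2; rough → 6-3-2-1. Scheduled 7%. No special measure applies. → 7%.
Line B: beech → 6-1; plywood → 6-1-1; treated → 6-1-1-1. Scheduled 36%. quota on 6-1-1 exhausted → over-quota 40%. → 40%.
Line C: beech → 6-1; fibreboard → 6-1-3; rough → 6-1-3-2. Scheduled 26%. No special measure applies. → 26%.
Line D: coniferous → 6-3; sawn → 6-3-1; treated → 6-3-1-2. Scheduled 28%. Osteria agreement on 6-3: CTH not met. → 28%.
Sum: 7% + 40% + 26% + 28% = 101%.

101%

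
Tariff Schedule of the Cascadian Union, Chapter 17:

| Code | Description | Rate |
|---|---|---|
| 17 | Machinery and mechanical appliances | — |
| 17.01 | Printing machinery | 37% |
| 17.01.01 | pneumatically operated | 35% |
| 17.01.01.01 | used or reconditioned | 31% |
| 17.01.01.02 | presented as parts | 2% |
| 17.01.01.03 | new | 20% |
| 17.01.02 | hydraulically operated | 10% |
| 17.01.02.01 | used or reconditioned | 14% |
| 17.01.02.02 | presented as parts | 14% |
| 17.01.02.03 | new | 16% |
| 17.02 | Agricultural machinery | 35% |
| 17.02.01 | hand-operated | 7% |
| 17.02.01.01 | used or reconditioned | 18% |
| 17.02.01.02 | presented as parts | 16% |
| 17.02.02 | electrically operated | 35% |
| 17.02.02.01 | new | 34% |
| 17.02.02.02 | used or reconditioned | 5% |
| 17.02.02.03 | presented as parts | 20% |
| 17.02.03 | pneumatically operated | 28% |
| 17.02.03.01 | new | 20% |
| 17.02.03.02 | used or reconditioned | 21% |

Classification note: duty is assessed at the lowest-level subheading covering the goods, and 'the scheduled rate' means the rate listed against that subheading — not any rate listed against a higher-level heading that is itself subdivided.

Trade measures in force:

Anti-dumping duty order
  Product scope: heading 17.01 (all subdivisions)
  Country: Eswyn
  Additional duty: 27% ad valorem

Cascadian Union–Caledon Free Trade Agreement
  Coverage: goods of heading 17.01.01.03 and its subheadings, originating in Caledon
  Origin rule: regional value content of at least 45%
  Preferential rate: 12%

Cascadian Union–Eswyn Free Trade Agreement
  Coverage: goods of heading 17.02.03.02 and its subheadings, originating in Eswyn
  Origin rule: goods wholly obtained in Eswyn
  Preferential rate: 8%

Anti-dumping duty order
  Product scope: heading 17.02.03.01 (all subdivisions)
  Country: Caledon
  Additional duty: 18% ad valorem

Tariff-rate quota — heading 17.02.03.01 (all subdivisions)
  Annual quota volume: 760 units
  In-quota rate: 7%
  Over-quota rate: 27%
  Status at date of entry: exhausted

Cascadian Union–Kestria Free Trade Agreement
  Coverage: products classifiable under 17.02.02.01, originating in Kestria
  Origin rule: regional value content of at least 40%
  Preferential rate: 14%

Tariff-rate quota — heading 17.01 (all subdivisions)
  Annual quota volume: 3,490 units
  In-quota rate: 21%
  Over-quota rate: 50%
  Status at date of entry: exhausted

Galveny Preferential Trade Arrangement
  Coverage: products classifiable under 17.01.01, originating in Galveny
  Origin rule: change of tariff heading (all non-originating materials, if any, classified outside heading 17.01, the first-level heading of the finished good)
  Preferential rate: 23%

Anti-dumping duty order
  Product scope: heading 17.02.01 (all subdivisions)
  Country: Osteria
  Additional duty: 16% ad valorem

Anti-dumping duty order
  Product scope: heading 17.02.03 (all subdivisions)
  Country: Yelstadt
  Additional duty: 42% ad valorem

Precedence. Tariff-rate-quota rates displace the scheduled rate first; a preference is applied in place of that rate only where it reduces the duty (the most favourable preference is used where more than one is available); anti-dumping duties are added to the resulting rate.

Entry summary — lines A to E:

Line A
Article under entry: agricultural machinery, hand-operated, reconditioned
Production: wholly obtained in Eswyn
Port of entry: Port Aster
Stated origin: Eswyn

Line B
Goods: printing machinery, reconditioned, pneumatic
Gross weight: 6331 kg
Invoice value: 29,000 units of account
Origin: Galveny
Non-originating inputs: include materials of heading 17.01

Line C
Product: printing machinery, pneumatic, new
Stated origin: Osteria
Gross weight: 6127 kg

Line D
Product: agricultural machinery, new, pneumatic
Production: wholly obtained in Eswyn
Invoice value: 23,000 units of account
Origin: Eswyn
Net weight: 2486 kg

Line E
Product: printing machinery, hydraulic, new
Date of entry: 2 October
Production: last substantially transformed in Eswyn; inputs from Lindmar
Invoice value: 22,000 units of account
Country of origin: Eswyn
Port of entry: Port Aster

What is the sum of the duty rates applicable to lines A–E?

Line A: agricultural → 17.02; hand-operated → 17.02.01; reconditioned → 17.02.01.01. Scheduled 18%. Eswyn agreement on 17.02.03.02: 17.02.01.01 not covered. → 18%.
Line B: printing → 17.01; pneumatic → 17.01.01; reconditioned → 17.01.01.01. Scheduled 31%. quota on 17.01 exhausted → over-quota 50%; Galveny agreement on 17.01.01: CTH not met. → 50%.
Line C: printing → 17.01; pneumatic → 17.01.01; new → 17.01.01.03. Scheduled 20%. quota on 17.01 exhausted → over-quota 50%. → 50%.
Line D: agricultural → 17.02; pneumatic → 17.02.03; new → 17.02.03.01. Scheduled 20%. quota on 17.02.03.01 exhausted → over-quota 27%; Eswyn agreement on 17.02.03.02: 17.02.03.01 not covered. → 27%.
Line E: printing → 17.01; hydraulic → 17.01.02; new → 17.01.02.03. Scheduled 16%. quota on 17.01 exhausted → over-quota 50%; Eswyn agreement on 17.02.03.02: 17.01.02.03 not covered; anti-dumping (Eswyn, 17.01): +27%; total 50% + 27% = 77%. → 77%.
Sum: 18% + 50% + 50% + 27% + 77% = 222%.

222%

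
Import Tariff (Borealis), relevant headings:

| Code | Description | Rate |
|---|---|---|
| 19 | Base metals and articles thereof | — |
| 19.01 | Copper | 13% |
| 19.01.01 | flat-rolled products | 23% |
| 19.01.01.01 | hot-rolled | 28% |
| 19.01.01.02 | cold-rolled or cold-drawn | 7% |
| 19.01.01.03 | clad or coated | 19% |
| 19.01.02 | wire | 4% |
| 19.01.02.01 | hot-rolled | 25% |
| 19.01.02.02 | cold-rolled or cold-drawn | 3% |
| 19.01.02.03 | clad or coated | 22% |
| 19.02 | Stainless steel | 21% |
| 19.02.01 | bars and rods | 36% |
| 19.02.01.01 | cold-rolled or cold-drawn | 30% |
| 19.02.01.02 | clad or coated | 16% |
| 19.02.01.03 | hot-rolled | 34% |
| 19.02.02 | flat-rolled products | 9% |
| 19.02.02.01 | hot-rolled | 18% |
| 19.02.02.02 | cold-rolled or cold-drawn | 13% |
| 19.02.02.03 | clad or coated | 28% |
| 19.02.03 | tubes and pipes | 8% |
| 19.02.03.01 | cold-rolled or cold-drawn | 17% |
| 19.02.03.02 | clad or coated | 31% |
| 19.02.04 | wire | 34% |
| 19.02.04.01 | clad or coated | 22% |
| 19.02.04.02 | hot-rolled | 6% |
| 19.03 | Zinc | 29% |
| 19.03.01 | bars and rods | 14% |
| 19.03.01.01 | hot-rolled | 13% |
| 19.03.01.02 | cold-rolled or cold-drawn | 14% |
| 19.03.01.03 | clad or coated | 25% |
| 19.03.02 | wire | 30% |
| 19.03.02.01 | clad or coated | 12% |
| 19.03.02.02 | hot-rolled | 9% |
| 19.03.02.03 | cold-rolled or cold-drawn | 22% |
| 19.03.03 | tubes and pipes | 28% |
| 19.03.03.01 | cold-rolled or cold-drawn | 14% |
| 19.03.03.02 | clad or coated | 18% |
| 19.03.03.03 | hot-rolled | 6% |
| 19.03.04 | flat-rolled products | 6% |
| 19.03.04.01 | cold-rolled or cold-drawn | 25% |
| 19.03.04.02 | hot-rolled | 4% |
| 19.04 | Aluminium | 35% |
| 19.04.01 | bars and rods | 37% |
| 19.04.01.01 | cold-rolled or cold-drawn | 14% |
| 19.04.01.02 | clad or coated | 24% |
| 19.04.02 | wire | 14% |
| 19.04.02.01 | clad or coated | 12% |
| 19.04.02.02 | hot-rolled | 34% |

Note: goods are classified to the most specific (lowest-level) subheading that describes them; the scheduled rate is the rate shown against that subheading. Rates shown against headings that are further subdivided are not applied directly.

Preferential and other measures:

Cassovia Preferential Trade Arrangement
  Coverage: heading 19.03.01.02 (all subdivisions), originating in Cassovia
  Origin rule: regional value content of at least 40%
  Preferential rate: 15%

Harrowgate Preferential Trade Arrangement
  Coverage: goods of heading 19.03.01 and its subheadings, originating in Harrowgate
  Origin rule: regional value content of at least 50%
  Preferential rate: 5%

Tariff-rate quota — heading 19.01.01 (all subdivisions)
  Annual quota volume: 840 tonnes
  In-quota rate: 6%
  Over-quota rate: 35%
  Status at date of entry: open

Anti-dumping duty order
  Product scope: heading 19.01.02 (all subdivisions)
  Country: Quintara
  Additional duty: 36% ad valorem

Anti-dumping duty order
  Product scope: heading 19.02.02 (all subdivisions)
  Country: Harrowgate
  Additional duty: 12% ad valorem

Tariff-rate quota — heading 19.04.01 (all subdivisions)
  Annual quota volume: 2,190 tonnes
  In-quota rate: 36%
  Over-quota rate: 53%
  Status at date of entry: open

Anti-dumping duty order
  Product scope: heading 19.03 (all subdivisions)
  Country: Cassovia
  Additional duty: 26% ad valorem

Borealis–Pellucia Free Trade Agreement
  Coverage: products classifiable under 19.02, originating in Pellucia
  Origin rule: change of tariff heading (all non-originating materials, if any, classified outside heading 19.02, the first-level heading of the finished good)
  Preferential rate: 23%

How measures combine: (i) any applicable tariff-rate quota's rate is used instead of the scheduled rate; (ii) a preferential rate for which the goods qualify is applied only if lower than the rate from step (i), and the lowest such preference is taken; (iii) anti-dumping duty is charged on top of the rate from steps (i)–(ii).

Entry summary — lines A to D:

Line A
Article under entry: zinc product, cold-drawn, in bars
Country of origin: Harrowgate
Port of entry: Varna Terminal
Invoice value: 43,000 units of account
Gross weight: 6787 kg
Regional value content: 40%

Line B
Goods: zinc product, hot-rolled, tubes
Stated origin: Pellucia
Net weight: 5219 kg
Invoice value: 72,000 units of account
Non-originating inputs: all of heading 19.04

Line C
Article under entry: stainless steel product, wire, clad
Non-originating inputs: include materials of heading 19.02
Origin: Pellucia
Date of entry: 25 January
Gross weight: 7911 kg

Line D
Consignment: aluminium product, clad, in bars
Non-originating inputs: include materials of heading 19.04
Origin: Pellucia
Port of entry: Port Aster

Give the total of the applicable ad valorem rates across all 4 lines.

78%

Line A: zinc → 19.03; in bars → 19.03.01; cold-drawn → 19.03.01.02. Scheduled 14%. Harrowgate agreement on 19.03.01: RVC < 50%. → 14%.
Line B: zinc → 19.03; tubes → 19.03.03; hot-rolled → 19.03.03.03. Scheduled 6%. Pellucia agreement on 19.02: 19.03.03.03 not covered. → 6%.
Line C: stainless steel → 19.02; wire → 19.02.04; clad → 19.02.04.01. Scheduled 22%. Pellucia agreement on 19.02: CTH not met. → 22%.
Line D: aluminium → 19.04; in bars → 19.04.01; clad → 19.04.01.02. Scheduled 24%. quota on 19.04.01 open → in-quota 36%; Pellucia agreement on 19.02: 19.04.01.02 not covered. → 36%.
Sum: 14% + 6% + 22% + 36% = 78%.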